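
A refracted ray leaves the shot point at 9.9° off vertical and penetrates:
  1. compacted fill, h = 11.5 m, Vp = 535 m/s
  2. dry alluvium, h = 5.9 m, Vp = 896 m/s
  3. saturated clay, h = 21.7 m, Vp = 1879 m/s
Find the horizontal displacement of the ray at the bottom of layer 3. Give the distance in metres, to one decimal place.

20.2 m

p = sin θ₁/V₁ = sin 9.9°/535 = 3.2136e-04 s/m is conserved through the stack.
Layer 1: θ = 9.90°; offset = 11.5·tan 9.90° = 2.007 m.
Layer 2: sin θ = p·896 = 0.2879 → θ = 16.73°; offset = 5.9·tan 16.73° = 1.774 m.
Layer 3: sin θ = p·1879 = 0.6038 → θ = 37.15°; offset = 21.7·tan 37.15° = 16.439 m.
Summing the layer offsets gives 20.220 m.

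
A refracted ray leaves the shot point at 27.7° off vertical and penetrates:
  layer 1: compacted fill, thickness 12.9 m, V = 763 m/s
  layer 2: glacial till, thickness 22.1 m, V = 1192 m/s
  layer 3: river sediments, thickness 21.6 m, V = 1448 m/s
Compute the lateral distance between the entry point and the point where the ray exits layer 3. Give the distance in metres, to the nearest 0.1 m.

Apply Snell's law at each interface; in layer i the horizontal offset is hᵢ·tan θᵢ.
Layer 1: θ = 27.70°; offset = 12.9·tan 27.70° = 6.773 m.
Layer 2: sin θ = 1192·sin 27.7°/763 = 0.7262, θ = 46.57°; offset = 22.1·tan 46.57° = 23.345 m.
Layer 3: sin θ = 1448·sin 27.7°/763 = 0.8822, θ = 61.90°; offset = 21.6·tan 61.90° = 40.461 m.
Total horizontal offset = 70.578 m.

70.6 m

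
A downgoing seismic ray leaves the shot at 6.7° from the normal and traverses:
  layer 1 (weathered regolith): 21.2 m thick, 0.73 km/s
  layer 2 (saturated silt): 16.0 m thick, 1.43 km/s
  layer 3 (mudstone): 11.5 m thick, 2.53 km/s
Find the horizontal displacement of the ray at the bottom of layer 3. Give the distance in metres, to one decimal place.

p = sin θ₁/V₁ = sin 6.7°/0.73 = 1.5982e-01 s/km is conserved through the stack.
Layer 1: θ = 6.70°; offset = 21.2·tan 6.70° = 2.490 m.
Layer 2: sin θ = p·1.43 = 0.2285 → θ = 13.21°; offset = 16.0·tan 13.21° = 3.756 m.
Layer 3: sin θ = p·2.53 = 0.4044 → θ = 23.85°; offset = 11.5·tan 23.85° = 5.084 m.
Summing the layer offsets gives 11.331 m.

11.3 m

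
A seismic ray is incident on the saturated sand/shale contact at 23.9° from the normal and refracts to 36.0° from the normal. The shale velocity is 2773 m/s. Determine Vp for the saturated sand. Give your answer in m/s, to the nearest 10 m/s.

Snell's law: sin 23.9°/V₁ = sin 36.0°/V₂.
V₁ = V₂·sin 23.9°/sin 36.0° = 2773 × 0.6893 = 1911.34 m/s.

1910 m/s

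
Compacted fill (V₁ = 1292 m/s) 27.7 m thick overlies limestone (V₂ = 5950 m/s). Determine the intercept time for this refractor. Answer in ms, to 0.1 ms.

tᵢ = 2h·√(V₂²−V₁²)/(V₁V₂).
√(V₂²−V₁²) = √(5950²−1292²) = 5808.0 m/s.
tᵢ = 2·27.7·5808.0/(1292·5950) = 0.04186 s.

41.9 ms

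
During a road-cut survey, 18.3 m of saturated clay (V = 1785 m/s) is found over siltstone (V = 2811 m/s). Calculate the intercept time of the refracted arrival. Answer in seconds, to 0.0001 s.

0.0158 s

tᵢ = 2h·√(V₂²−V₁²)/(V₁V₂).
√(V₂²−V₁²) = √(2811²−1785²) = 2171.5 m/s.
tᵢ = 2·18.3·2171.5/(1785·2811) = 0.01584 s.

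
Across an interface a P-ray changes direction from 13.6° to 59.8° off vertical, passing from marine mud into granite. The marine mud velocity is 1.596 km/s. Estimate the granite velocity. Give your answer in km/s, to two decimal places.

5.87 km/s

sin 13.6° = 0.2351; sin 59.8° = 0.8643.
V₂ = V₁·(sin θ₂/sin θ₁) = 1.596·(0.8643/0.2351) = 5.87 km/s.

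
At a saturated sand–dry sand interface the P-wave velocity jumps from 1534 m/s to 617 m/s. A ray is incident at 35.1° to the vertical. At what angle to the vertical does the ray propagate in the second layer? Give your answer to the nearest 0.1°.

13.4°

Snell's law: sin θ₂ = (V₂/V₁)·sin θ₁ = (617/1534)·sin 35.1° = 0.2313.
θ₂ = sin⁻¹(0.2313) = 13.37° (from vertical).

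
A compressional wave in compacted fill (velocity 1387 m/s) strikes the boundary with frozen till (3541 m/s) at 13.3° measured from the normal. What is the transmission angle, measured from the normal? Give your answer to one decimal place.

36.0°

sin θ₁/V₁ = sin θ₂/V₂ ⇒ sin θ₂ = 3541·sin 13.3°/1387 = 3541·0.2300/1387 = 0.5873.
θ₂ = arcsin 0.5873 = 35.97° from the normal.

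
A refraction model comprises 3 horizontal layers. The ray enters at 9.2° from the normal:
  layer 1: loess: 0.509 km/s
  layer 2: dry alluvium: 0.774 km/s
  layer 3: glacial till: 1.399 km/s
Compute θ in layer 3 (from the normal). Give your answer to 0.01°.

Ray parameter p = sin 9.2° / 0.509 = 3.1411e-01 s/km.
sin θ_3 = p·V_3 = 3.1411e-01 × 1.399 = 0.4394.
θ_3 = arcsin 0.4394 = 26.07°.

26.07°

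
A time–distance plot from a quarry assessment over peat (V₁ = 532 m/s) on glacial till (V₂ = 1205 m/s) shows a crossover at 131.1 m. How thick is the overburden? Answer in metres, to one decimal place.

40.8 m

x_cross = 2h·√((V₂+V₁)/(V₂−V₁)) → h = x_cross / (2·√((V₂+V₁)/(V₂−V₁))).
√((V₂+V₁)/(V₂−V₁)) = √((1205+532)/(1205−532)) = 1.6065.
h = 131.1 / (2·1.6065) = 40.80 m.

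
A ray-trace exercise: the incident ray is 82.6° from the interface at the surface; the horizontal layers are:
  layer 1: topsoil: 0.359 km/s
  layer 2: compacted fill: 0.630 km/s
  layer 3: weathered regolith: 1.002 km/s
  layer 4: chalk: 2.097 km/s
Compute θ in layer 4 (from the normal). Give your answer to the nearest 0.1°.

From the normal: θ₁ = 90° − 82.6° = 7.4°.
Ray parameter p = sin 7.4° / 0.359 = 3.5876e-01 s/km.
sin θ_4 = p·V_4 = 3.5876e-01 × 2.097 = 0.7523.
θ_4 = arcsin 0.7523 = 48.79°.

48.8°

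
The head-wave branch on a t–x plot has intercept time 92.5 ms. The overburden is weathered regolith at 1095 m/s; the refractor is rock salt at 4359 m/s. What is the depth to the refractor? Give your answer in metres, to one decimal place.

h = tᵢ·V₁·V₂ / (2·√(V₂²−V₁²)).
√(V₂²−V₁²) = √(4359² − 1095²) = 4219.2 m/s.
h = 0.0925 s × 1095 × 4359 / (2 × 4219.2) = 52.32 m.

52.3 m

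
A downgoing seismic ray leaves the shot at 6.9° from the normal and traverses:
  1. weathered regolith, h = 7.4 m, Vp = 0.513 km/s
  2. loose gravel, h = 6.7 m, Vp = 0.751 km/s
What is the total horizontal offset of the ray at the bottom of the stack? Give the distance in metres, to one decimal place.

p = sin θ₁/V₁ = sin 6.9°/0.513 = 2.3418e-01 s/km is conserved through the stack.
Layer 1: θ = 6.90°; offset = 7.4·tan 6.90° = 0.895 m.
Layer 2: sin θ = p·0.751 = 0.1759 → θ = 10.13°; offset = 6.7·tan 10.13° = 1.197 m.
Total horizontal offset = 2.093 m.

2.1 m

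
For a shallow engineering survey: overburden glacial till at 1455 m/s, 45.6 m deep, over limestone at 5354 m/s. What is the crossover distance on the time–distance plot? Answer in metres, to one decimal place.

120.5 m

θ_c = arcsin(1455/5354) = 15.77°, so cos θ_c = 0.9624 and tᵢ = 2h cos θ_c/V₁ = 0.0603 s.
At crossover x/V₁ = x/V₂ + tᵢ ⇒ x = tᵢ/(1/V₁ − 1/V₂) = 0.06032/(6.8729e-04 − 1.8678e-04) = 120.52 m.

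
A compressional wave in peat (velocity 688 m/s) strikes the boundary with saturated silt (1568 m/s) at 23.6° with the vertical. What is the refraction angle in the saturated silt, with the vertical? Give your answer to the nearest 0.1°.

65.8°

Snell's law: sin θ₂ = (V₂/V₁)·sin θ₁ = (1568/688)·sin 23.6° = 0.9124.
θ₂ = arcsin 0.9124 = 65.84° from the normal.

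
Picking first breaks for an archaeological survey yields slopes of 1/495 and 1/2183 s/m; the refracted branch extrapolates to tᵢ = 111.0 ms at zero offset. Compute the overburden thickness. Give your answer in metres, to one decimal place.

28.2 m

h = tᵢ·V₁·V₂ / (2·√(V₂²−V₁²)).
√(V₂²−V₁²) = √(2183² − 495²) = 2126.1 m/s.
h = 0.111 s × 495 × 2183 / (2 × 2126.1) = 28.21 m.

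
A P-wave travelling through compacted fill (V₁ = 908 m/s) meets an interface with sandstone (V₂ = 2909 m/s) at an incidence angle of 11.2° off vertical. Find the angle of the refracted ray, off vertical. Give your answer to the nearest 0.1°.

38.5°

Snell's law: sin θ₂ = (V₂/V₁)·sin θ₁ = (2909/908)·sin 11.2° = 0.6223.
θ₂ = sin⁻¹(0.6223) = 38.48° (from vertical).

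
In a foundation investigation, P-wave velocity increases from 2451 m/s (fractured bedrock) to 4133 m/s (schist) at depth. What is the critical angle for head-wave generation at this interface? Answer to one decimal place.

36.4°

At critical incidence the refracted ray runs along the interface (θ₂ = 90°), so sin θ_c = V₁/V₂.
θ_c = arcsin(2451/4133) = arcsin 0.5930 = 36.37°.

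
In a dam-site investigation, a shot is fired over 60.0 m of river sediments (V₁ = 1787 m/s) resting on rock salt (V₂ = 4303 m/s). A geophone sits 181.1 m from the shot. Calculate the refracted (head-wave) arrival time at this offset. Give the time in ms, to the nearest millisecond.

θ_c = arcsin(V₁/V₂) = arcsin(1787/4303) = 24.54°, cos θ_c = 0.9097.
Intercept time tᵢ = 2h cos θ_c / V₁ = 2·60.0·0.9097/1787 = 0.06109 s.
t = x/V₂ + tᵢ = 181.1/4303 + 0.06109 = 0.10317 s.

103 ms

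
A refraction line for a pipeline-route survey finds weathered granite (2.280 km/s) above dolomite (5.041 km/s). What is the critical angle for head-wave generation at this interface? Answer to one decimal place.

26.9°

Critical incidence: sin θ_c = V₁/V₂ = 2.280/5.041 = 0.4523.
θ_c = arcsin 0.4523 = 26.89°.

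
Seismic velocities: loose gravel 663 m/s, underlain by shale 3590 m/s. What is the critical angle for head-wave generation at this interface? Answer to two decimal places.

10.64°

Critical incidence: sin θ_c = V₁/V₂ = 663/3590 = 0.1847.
θ_c = arcsin 0.1847 = 10.64°.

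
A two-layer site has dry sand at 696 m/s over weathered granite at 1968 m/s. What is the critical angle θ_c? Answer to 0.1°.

20.7°

Critical incidence: sin θ_c = V₁/V₂ = 696/1968 = 0.3537.
θ_c = arcsin 0.3537 = 20.71°.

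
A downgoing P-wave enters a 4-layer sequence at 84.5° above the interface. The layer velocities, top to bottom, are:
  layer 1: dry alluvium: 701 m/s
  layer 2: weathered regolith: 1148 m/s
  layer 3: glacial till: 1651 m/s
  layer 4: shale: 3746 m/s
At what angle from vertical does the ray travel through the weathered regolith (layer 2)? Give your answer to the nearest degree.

From the normal: θ₁ = 90° − 84.5° = 5.5°.
Ray parameter p = sin 5.5° / 701 = 1.3673e-04 s/m.
sin θ_2 = p·V_2 = 1.3673e-04 × 1148 = 0.1570.
θ_2 = arcsin 0.1570 = 9.03°.

9°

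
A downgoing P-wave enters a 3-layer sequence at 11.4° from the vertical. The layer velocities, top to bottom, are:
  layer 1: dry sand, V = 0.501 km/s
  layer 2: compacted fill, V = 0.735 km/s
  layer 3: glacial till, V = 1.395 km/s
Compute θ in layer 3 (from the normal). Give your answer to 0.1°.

Snell's law across each interface conserves sin θ / V, so sin θ_3 = V_3·sin θ₁/V₁.
sin θ_3 = 1.395 × sin 11.4° / 0.501 = 0.5504.
θ_3 = arcsin 0.5504 = 33.39°.

33.4°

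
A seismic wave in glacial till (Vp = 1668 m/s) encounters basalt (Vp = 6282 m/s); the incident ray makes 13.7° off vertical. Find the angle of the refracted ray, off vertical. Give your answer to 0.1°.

Snell's law: sin θ₂ = (V₂/V₁)·sin θ₁ = (6282/1668)·sin 13.7° = 0.8920.
θ₂ = sin⁻¹(0.8920) = 63.12° (from vertical).

63.1°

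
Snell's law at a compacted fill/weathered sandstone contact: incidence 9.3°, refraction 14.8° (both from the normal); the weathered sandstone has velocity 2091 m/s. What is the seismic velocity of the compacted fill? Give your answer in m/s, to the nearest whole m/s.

1323 m/s

Snell's law: sin 9.3°/V₁ = sin 14.8°/V₂.
V₁ = V₂·sin 9.3°/sin 14.8° = 2091 × 0.6326 = 1322.84 m/s.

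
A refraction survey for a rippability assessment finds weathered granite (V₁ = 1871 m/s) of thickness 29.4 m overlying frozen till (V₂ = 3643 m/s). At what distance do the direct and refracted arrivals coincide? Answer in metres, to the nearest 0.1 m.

103.7 m

x_cross = 2h·√((V₂+V₁)/(V₂−V₁)).
(V₂+V₁)/(V₂−V₁) = (3643+1871)/(3643−1871) = 3.1117; √ = 1.7640.
x_cross = 2·29.4·1.7640 = 103.72 m.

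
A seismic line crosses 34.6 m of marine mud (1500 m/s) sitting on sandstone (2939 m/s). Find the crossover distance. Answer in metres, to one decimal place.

121.5 m

x_cross = 2h·√((V₂+V₁)/(V₂−V₁)).
(V₂+V₁)/(V₂−V₁) = (2939+1500)/(2939−1500) = 3.0848; √ = 1.7564.
x_cross = 2·34.6·1.7564 = 121.54 m.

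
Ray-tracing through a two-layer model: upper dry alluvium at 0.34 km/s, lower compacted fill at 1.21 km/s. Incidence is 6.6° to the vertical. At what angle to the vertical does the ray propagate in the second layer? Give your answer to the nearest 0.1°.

sin θ₁/V₁ = sin θ₂/V₂ ⇒ sin θ₂ = 1.21·sin 6.6°/0.34 = 1.21·0.1149/0.34 = 0.4090.
θ₂ = arcsin 0.4090 = 24.14° from the normal.

24.1°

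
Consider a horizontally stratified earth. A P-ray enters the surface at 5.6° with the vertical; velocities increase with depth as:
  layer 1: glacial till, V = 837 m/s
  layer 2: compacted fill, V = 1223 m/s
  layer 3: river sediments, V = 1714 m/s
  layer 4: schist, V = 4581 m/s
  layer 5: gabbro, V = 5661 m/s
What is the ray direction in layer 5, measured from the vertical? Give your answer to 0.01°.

Ray parameter p = sin 5.6° / 837 = 1.1659e-04 s/m.
sin θ_5 = p·V_5 = 1.1659e-04 × 5661 = 0.6600.
θ_5 = 41.30° from the vertical.

41.30°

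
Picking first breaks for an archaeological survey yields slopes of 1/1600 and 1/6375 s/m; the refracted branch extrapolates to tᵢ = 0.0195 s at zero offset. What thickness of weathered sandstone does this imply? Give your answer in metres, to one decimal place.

16.1 m

h = tᵢ·V₁·V₂ / (2·√(V₂²−V₁²)).
√(V₂²−V₁²) = √(6375² − 1600²) = 6171.0 m/s.
h = 0.0195 s × 1600 × 6375 / (2 × 6171.0) = 16.12 m.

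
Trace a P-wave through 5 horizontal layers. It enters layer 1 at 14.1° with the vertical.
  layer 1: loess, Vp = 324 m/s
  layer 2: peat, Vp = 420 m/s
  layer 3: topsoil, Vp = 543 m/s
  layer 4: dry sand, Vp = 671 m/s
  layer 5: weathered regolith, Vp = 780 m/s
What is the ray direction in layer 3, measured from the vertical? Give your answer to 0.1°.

Ray parameter p = sin 14.1° / 324 = 7.5190e-04 s/m.
sin θ_3 = p·V_3 = 7.5190e-04 × 543 = 0.4083.
θ_3 = 24.10° from the vertical.

24.1°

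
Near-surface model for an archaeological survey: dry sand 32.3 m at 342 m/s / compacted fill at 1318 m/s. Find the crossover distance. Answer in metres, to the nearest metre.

x_cross = 2h·√((V₂+V₁)/(V₂−V₁)).
(V₂+V₁)/(V₂−V₁) = (1318+342)/(1318−342) = 1.7008; √ = 1.3042.
x_cross = 2·32.3·1.3042 = 84.25 m.

84 m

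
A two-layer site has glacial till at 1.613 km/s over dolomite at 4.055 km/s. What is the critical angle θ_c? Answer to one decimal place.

At critical incidence the refracted ray runs along the interface (θ₂ = 90°), so sin θ_c = V₁/V₂.
θ_c = arcsin(1.613/4.055) = arcsin 0.3978 = 23.44°.

23.4°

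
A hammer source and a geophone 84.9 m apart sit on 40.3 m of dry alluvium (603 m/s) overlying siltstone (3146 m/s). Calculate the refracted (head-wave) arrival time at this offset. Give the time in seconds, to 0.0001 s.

0.1582 s

θ_c = arcsin(V₁/V₂) = arcsin(603/3146) = 11.05°, cos θ_c = 0.9815.
Intercept time tᵢ = 2h cos θ_c / V₁ = 2·40.3·0.9815/603 = 0.13119 s.
t = x/V₂ + tᵢ = 84.9/3146 + 0.13119 = 0.15817 s.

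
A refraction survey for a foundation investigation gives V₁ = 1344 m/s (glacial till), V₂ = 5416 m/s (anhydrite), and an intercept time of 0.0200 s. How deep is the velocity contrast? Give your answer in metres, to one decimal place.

θ_c = arcsin(1344/5416) = 14.37°; cos θ_c = 0.9687.
tᵢ = 2h cos θ_c/V₁ ⇒ h = tᵢ·V₁/(2 cos θ_c) = 0.02·1344/(2·0.9687) = 13.87 m.

13.9 m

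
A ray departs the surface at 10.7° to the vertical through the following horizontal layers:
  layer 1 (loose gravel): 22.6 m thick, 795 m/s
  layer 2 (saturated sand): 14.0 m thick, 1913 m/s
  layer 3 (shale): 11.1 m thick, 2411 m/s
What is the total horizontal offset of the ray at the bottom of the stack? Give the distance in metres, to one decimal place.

Apply Snell's law at each interface; in layer i the horizontal offset is hᵢ·tan θᵢ.
Layer 1: θ = 10.70°; offset = 22.6·tan 10.70° = 4.270 m.
Layer 2: sin θ = 1913·sin 10.7°/795 = 0.4468, θ = 26.54°; offset = 14.0·tan 26.54° = 6.991 m.
Layer 3: sin θ = 2411·sin 10.7°/795 = 0.5631, θ = 34.27°; offset = 11.1·tan 34.27° = 7.563 m.
Σ offsets = 18.825 m.

18.8 m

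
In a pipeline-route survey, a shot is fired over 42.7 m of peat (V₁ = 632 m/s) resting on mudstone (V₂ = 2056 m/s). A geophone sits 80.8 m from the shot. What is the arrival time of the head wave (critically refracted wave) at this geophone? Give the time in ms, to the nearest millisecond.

168 ms

θ_c = arcsin(V₁/V₂) = arcsin(632/2056) = 17.90°, cos θ_c = 0.9516.
Intercept time tᵢ = 2h cos θ_c / V₁ = 2·42.7·0.9516/632 = 0.12858 s.
t = x/V₂ + tᵢ = 80.8/2056 + 0.12858 = 0.16788 s.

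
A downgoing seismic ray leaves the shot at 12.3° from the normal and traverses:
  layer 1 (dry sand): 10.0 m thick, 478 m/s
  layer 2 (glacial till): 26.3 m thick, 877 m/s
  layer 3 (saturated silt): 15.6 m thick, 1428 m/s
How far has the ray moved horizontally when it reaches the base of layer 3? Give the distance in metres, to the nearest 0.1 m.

Apply Snell's law at each interface; in layer i the horizontal offset is hᵢ·tan θᵢ.
Layer 1: θ = 12.30°; offset = 10.0·tan 12.30° = 2.180 m.
Layer 2: sin θ = 877·sin 12.3°/478 = 0.3909, θ = 23.01°; offset = 26.3·tan 23.01° = 11.168 m.
Layer 3: sin θ = 1428·sin 12.3°/478 = 0.6364, θ = 39.53°; offset = 15.6·tan 39.53° = 12.871 m.
Summing the layer offsets gives 26.219 m.

26.2 m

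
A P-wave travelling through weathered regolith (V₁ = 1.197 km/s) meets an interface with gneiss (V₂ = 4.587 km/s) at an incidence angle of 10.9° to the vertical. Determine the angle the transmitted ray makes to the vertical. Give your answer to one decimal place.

46.4°

Snell's law: sin θ₂ = (V₂/V₁)·sin θ₁ = (4.587/1.197)·sin 10.9° = 0.7246.
θ₂ = arcsin 0.7246 = 46.44° from the normal.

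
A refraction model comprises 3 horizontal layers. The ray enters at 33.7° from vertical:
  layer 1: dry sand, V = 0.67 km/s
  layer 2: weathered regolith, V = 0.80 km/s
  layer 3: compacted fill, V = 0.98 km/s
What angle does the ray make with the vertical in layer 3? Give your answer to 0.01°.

54.25°

Ray parameter p = sin 33.7° / 0.67 = 8.2813e-01 s/km.
sin θ_3 = p·V_3 = 8.2813e-01 × 0.98 = 0.8116.
θ_3 = arcsin 0.8116 = 54.25°.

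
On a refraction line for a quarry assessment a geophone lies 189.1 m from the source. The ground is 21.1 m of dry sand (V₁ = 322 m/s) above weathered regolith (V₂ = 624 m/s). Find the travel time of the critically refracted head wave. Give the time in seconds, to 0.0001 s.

0.4153 s

θ_c = arcsin(V₁/V₂) = arcsin(322/624) = 31.07°, cos θ_c = 0.8566.
Intercept time tᵢ = 2h cos θ_c / V₁ = 2·21.1·0.8566/322 = 0.11226 s.
t = x/V₂ + tᵢ = 189.1/624 + 0.11226 = 0.41530 s.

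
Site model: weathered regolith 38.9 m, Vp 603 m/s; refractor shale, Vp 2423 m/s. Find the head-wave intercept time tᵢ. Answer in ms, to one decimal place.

125.0 ms

tᵢ = 2h·√(V₂²−V₁²)/(V₁V₂).
√(V₂²−V₁²) = √(2423²−603²) = 2346.8 m/s.
tᵢ = 2·38.9·2346.8/(603·2423) = 0.12496 s.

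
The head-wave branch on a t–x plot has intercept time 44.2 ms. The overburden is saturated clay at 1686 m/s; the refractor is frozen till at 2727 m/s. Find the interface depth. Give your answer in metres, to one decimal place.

47.4 m

θ_c = arcsin(1686/2727) = 38.19°; cos θ_c = 0.7860.
tᵢ = 2h cos θ_c/V₁ ⇒ h = tᵢ·V₁/(2 cos θ_c) = 0.0442·1686/(2·0.7860) = 47.41 m.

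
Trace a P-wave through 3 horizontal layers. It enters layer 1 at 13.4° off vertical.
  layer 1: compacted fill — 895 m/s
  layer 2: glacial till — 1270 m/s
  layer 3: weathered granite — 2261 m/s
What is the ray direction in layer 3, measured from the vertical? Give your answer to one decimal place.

Ray parameter p = sin 13.4° / 895 = 2.5894e-04 s/m.
sin θ_3 = p·V_3 = 2.5894e-04 × 2261 = 0.5855.
θ_3 = 35.84° from the vertical.

35.8°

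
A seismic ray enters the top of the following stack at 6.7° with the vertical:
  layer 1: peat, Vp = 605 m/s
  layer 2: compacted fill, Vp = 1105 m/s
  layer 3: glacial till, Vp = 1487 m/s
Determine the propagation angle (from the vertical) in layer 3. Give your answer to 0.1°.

Ray parameter p = sin 6.7° / 605 = 1.9284e-04 s/m.
sin θ_3 = p·V_3 = 1.9284e-04 × 1487 = 0.2868.
θ_3 = 16.66° from the vertical.

16.7°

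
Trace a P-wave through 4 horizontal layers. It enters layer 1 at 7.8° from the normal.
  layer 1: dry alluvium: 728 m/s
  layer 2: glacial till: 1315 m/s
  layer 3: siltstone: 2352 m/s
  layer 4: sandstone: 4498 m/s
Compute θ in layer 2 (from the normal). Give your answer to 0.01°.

14.19°

Ray parameter p = sin 7.8° / 728 = 1.8642e-04 s/m.
sin θ_2 = p·V_2 = 1.8642e-04 × 1315 = 0.2451.
θ_2 = arcsin 0.2451 = 14.19°.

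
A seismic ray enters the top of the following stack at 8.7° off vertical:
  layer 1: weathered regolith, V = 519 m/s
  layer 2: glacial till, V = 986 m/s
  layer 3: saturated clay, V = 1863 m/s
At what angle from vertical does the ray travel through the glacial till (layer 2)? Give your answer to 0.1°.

16.7°

Ray parameter p = sin 8.7° / 519 = 2.9145e-04 s/m.
sin θ_2 = p·V_2 = 2.9145e-04 × 986 = 0.2874.
θ_2 = arcsin 0.2874 = 16.70°.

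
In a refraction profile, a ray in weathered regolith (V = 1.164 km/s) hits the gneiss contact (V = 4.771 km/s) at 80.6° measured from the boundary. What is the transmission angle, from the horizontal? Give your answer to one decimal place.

48.0°

Angle from the normal: 90° − 80.6° = 9.4°.
Snell's law: sin θ₂ = (V₂/V₁)·sin θ₁ = (4.771/1.164)·sin 9.4° = 0.6694.
θ₂ = sin⁻¹(0.6694) = 42.02° (from vertical).
From the interface: 90° − 42.02° = 47.98°.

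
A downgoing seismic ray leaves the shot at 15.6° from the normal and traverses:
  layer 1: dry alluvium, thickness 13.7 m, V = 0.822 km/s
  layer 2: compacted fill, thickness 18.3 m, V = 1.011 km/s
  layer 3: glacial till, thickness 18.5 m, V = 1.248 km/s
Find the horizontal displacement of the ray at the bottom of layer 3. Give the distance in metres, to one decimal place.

18.5 m

Ray parameter p = sin 15.6° / 0.822 km/s = 3.2715e-01 s/km.
Layer 1: θ = 15.60°; offset = 13.7·tan 15.60° = 3.825 m.
Layer 2: sin θ = p·1.011 = 0.3308 → θ = 19.31°; offset = 18.3·tan 19.31° = 6.414 m.
Layer 3: sin θ = p·1.248 = 0.4083 → θ = 24.10°; offset = 18.5·tan 24.10° = 8.274 m.
Σ offsets = 18.513 m.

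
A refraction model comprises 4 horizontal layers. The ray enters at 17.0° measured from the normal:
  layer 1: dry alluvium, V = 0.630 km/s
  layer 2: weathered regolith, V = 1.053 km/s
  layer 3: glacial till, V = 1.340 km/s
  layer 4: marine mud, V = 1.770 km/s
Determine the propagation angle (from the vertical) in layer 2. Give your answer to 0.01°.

Snell's law across each interface conserves sin θ / V, so sin θ_2 = V_2·sin θ₁/V₁.
sin θ_2 = 1.053 × sin 17.0° / 0.630 = 0.4887.
θ_2 = arcsin 0.4887 = 29.25°.

29.25°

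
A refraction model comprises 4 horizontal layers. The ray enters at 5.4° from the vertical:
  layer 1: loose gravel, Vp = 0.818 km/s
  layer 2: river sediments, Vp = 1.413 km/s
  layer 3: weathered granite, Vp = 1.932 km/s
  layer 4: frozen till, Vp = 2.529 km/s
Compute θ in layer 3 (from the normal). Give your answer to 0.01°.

Ray parameter p = sin 5.4° / 0.818 = 1.1505e-01 s/km.
sin θ_3 = p·V_3 = 1.1505e-01 × 1.932 = 0.2223.
θ_3 = 12.84° from the vertical.

12.84°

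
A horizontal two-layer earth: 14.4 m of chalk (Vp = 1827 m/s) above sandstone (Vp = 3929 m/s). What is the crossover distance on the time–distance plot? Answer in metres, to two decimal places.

47.66 m

x_cross = 2h·√((V₂+V₁)/(V₂−V₁)).
(V₂+V₁)/(V₂−V₁) = (3929+1827)/(3929−1827) = 2.7383; √ = 1.6548.
x_cross = 2·14.4·1.6548 = 47.66 m.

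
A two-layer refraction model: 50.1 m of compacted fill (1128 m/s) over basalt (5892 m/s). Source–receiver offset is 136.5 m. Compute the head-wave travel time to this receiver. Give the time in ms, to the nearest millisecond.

t = x/V₂ + 2h·√(V₂²−V₁²)/(V₁V₂).
√(V₂²−V₁²) = √(5892²−1128²) = 5783.0 m/s; delay term = 2·50.1·5783.0/(1128·5892) = 0.08719 s.
t = 136.5/5892 + 0.08719 = 0.11035 s.

110 ms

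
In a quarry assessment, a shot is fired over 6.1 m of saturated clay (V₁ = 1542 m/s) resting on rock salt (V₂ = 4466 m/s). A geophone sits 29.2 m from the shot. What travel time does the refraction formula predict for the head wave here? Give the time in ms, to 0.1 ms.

t = x/V₂ + 2h·√(V₂²−V₁²)/(V₁V₂).
√(V₂²−V₁²) = √(4466²−1542²) = 4191.3 m/s; delay term = 2·6.1·4191.3/(1542·4466) = 0.00743 s.
t = 29.2/4466 + 0.00743 = 0.01396 s.

14.0 ms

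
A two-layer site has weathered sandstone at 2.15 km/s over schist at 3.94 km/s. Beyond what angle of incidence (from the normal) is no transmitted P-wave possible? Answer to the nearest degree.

33°

Critical incidence: sin θ_c = V₁/V₂ = 2.15/3.94 = 0.5457.
θ_c = arcsin 0.5457 = 33.07°.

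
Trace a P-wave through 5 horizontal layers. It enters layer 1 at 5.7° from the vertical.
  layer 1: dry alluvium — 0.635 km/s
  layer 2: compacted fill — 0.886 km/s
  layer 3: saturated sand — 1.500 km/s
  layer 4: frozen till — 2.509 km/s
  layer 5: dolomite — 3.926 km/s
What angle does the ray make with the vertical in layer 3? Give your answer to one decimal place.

13.6°

Snell's law across each interface conserves sin θ / V, so sin θ_3 = V_3·sin θ₁/V₁.
sin θ_3 = 1.500 × sin 5.7° / 0.635 = 0.2346.
θ_3 = 13.57° from the vertical.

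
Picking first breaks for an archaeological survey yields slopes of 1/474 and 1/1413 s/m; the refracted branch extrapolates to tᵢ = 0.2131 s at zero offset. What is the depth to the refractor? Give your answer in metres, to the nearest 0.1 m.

53.6 m

h = tᵢ·V₁·V₂ / (2·√(V₂²−V₁²)).
√(V₂²−V₁²) = √(1413² − 474²) = 1331.1 m/s.
h = 0.2131 s × 474 × 1413 / (2 × 1331.1) = 53.61 m.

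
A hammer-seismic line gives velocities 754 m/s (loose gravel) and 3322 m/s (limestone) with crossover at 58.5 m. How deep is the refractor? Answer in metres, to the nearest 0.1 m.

x_cross = 2h·√((V₂+V₁)/(V₂−V₁)) → h = x_cross / (2·√((V₂+V₁)/(V₂−V₁))).
√((V₂+V₁)/(V₂−V₁)) = √((3322+754)/(3322−754)) = 1.2599.
h = 58.5 / (2·1.2599) = 23.22 m.

23.2 m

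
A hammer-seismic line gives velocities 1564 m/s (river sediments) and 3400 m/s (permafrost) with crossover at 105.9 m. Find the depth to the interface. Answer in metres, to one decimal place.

h = (x_cross/2)·√((V₂−V₁)/(V₂+V₁)).
(V₂−V₁)/(V₂+V₁) = (3400−1564)/(3400+1564) = 0.3699; √ = 0.6082.
h = (105.9/2)·0.6082 = 32.20 m.

32.2 m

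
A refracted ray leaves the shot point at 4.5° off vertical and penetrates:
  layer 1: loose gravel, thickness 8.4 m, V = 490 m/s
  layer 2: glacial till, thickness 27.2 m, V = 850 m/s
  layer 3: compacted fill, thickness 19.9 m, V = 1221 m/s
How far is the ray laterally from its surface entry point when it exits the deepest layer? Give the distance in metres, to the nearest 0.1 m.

8.4 m

Apply Snell's law at each interface; in layer i the horizontal offset is hᵢ·tan θᵢ.
Layer 1: θ = 4.50°; offset = 8.4·tan 4.50° = 0.661 m.
Layer 2: sin θ = 850·sin 4.5°/490 = 0.1361, θ = 7.82°; offset = 27.2·tan 7.82° = 3.737 m.
Layer 3: sin θ = 1221·sin 4.5°/490 = 0.1955, θ = 11.27°; offset = 19.9·tan 11.27° = 3.967 m.
Summing the layer offsets gives 8.365 m.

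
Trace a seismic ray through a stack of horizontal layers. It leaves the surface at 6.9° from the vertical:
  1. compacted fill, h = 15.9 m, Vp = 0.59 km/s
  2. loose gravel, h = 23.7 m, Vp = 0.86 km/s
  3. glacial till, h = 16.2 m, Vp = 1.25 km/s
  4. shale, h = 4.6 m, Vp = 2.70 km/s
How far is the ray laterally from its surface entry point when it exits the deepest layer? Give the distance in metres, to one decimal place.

13.4 m

p = sin θ₁/V₁ = sin 6.9°/0.59 = 2.0362e-01 s/km is conserved through the stack.
Layer 1: θ = 6.90°; offset = 15.9·tan 6.90° = 1.924 m.
Layer 2: sin θ = p·0.86 = 0.1751 → θ = 10.09°; offset = 23.7·tan 10.09° = 4.215 m.
Layer 3: sin θ = p·1.25 = 0.2545 → θ = 14.75°; offset = 16.2·tan 14.75° = 4.264 m.
Layer 4: sin θ = p·2.70 = 0.5498 → θ = 33.35°; offset = 4.6·tan 33.35° = 3.028 m.
Σ offsets = 13.431 m.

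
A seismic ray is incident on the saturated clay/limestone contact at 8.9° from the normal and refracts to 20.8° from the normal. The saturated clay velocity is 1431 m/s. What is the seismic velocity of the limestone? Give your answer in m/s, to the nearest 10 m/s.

sin 8.9° = 0.1547; sin 20.8° = 0.3551.
V₂ = V₁·(sin θ₂/sin θ₁) = 1431·(0.3551/0.1547) = 3284.58 m/s.

3280 m/s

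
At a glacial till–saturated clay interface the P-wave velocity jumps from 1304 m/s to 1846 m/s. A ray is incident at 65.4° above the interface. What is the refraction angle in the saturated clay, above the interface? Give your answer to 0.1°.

Convert to the normal: θ₁ = 90° − 65.4° = 24.6°.
sin θ₁/V₁ = sin θ₂/V₂ ⇒ sin θ₂ = 1846·sin 24.6°/1304 = 1846·0.4163/1304 = 0.5893.
θ₂ = arcsin 0.5893 = 36.11° from the normal.
From the interface: 90° − 36.11° = 53.89°.

53.9°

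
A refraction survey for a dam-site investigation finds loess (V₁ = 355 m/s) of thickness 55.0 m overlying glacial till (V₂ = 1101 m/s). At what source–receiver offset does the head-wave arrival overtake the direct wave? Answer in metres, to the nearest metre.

θ_c = arcsin(355/1101) = 18.81°, so cos θ_c = 0.9466 and tᵢ = 2h cos θ_c/V₁ = 0.2933 s.
At crossover x/V₁ = x/V₂ + tᵢ ⇒ x = tᵢ/(1/V₁ − 1/V₂) = 0.29331/(2.8169e-03 − 9.0827e-04) = 153.68 m.

154 m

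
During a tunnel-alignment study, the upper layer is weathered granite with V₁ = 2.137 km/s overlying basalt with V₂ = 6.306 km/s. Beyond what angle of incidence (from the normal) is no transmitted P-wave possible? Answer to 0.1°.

19.8°

At critical incidence the refracted ray runs along the interface (θ₂ = 90°), so sin θ_c = V₁/V₂.
θ_c = arcsin(2.137/6.306) = arcsin 0.3389 = 19.81°.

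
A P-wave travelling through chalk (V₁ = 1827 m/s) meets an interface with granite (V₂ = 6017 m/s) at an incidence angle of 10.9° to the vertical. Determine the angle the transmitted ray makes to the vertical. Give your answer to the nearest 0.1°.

sin θ₁/V₁ = sin θ₂/V₂ ⇒ sin θ₂ = 6017·sin 10.9°/1827 = 6017·0.1891/1827 = 0.6228.
θ₂ = sin⁻¹(0.6228) = 38.52° (from vertical).

38.5°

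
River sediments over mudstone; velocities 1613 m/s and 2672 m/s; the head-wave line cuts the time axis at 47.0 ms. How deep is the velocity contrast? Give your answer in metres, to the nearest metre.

h = tᵢ·V₁·V₂ / (2·√(V₂²−V₁²)).
√(V₂²−V₁²) = √(2672² − 1613²) = 2130.2 m/s.
h = 0.047 s × 1613 × 2672 / (2 × 2130.2) = 47.55 m.

48 m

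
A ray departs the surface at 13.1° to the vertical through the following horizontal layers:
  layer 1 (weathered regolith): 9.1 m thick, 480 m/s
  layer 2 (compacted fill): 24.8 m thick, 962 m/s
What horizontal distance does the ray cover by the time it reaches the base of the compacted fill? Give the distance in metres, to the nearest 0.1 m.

Ray parameter p = sin 13.1° / 480 m/s = 4.7219e-04 s/m.
Layer 1: θ = 13.10°; offset = 9.1·tan 13.10° = 2.118 m.
Layer 2: sin θ = p·962 = 0.4542 → θ = 27.02°; offset = 24.8·tan 27.02° = 12.645 m.
Summing the layer offsets gives 14.763 m.

14.8 m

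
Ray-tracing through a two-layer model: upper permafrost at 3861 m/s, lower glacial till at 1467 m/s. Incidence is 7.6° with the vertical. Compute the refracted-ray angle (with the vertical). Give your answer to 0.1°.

2.9°

Snell's law: sin θ₂ = (V₂/V₁)·sin θ₁ = (1467/3861)·sin 7.6° = 0.0503.
θ₂ = sin⁻¹(0.0503) = 2.88° (from vertical).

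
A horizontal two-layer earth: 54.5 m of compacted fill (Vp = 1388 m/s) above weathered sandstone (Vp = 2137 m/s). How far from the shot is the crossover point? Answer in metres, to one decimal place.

x_cross = 2h·√((V₂+V₁)/(V₂−V₁)).
(V₂+V₁)/(V₂−V₁) = (2137+1388)/(2137−1388) = 4.7063; √ = 2.1694.
x_cross = 2·54.5·2.1694 = 236.46 m.

236.5 m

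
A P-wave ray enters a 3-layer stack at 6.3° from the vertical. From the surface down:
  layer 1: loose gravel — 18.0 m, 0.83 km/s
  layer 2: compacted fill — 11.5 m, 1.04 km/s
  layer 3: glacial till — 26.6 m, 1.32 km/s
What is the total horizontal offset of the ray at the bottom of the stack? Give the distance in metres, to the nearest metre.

p = sin θ₁/V₁ = sin 6.3°/0.83 = 1.3221e-01 s/km is conserved through the stack.
Layer 1: θ = 6.30°; offset = 18.0·tan 6.30° = 1.987 m.
Layer 2: sin θ = p·1.04 = 0.1375 → θ = 7.90°; offset = 11.5·tan 7.90° = 1.596 m.
Layer 3: sin θ = p·1.32 = 0.1745 → θ = 10.05°; offset = 26.6·tan 10.05° = 4.715 m.
Total horizontal offset = 8.298 m.

8 m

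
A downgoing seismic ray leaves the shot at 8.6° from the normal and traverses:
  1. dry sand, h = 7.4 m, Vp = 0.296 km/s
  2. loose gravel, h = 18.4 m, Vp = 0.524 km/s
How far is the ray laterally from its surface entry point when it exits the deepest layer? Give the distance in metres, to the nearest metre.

6 m

Apply Snell's law at each interface; in layer i the horizontal offset is hᵢ·tan θᵢ.
Layer 1: θ = 8.60°; offset = 7.4·tan 8.60° = 1.119 m.
Layer 2: sin θ = 0.524·sin 8.6°/0.296 = 0.2647, θ = 15.35°; offset = 18.4·tan 15.35° = 5.051 m.
Total horizontal offset = 6.170 m.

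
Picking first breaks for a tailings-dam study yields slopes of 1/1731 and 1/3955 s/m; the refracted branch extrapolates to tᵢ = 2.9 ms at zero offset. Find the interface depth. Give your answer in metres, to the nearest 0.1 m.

2.8 m

θ_c = arcsin(1731/3955) = 25.96°; cos θ_c = 0.8991.
tᵢ = 2h cos θ_c/V₁ ⇒ h = tᵢ·V₁/(2 cos θ_c) = 0.0029·1731/(2·0.8991) = 2.79 m.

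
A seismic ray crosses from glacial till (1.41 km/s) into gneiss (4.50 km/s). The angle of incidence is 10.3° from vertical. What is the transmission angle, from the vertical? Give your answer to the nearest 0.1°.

34.8°

Snell's law: sin θ₂ = (V₂/V₁)·sin θ₁ = (4.50/1.41)·sin 10.3° = 0.5706.
θ₂ = sin⁻¹(0.5706) = 34.80° (from vertical).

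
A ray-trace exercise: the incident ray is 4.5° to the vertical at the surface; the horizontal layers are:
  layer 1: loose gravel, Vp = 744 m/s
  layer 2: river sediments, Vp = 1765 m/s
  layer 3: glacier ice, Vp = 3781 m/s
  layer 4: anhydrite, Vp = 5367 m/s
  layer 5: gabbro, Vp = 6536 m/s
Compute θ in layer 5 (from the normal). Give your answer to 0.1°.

Snell's law across each interface conserves sin θ / V, so sin θ_5 = V_5·sin θ₁/V₁.
sin θ_5 = 6536 × sin 4.5° / 744 = 0.6893.
θ_5 = arcsin 0.6893 = 43.57°.

43.6°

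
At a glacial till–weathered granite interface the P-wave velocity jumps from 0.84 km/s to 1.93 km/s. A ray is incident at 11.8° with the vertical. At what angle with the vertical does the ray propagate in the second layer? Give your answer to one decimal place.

sin θ₁/V₁ = sin θ₂/V₂ ⇒ sin θ₂ = 1.93·sin 11.8°/0.84 = 1.93·0.2045/0.84 = 0.4699.
θ₂ = arcsin 0.4699 = 28.02° from the normal.

28.0°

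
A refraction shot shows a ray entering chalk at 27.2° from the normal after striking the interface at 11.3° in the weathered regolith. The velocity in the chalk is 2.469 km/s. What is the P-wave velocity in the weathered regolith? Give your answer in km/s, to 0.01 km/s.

1.06 km/s

Snell's law: sin 11.3°/V₁ = sin 27.2°/V₂.
V₁ = V₂·sin 11.3°/sin 27.2° = 2.469 × 0.4287 = 1.06 km/s.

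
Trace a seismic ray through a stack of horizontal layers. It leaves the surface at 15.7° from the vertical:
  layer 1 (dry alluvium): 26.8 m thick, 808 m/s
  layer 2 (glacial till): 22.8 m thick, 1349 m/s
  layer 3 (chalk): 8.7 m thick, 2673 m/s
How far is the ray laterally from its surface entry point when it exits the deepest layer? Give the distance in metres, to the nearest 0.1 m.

36.6 m

Ray parameter p = sin 15.7° / 808 m/s = 3.3490e-04 s/m.
Layer 1: θ = 15.70°; offset = 26.8·tan 15.70° = 7.533 m.
Layer 2: sin θ = p·1349 = 0.4518 → θ = 26.86°; offset = 22.8·tan 26.86° = 11.546 m.
Layer 3: sin θ = p·2673 = 0.8952 → θ = 63.53°; offset = 8.7·tan 63.53° = 17.475 m.
Summing the layer offsets gives 36.554 m.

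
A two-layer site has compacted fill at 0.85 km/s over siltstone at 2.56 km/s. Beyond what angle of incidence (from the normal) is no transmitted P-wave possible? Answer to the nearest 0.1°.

19.4°

Critical incidence: sin θ_c = V₁/V₂ = 0.85/2.56 = 0.3320.
θ_c = arcsin 0.3320 = 19.39°.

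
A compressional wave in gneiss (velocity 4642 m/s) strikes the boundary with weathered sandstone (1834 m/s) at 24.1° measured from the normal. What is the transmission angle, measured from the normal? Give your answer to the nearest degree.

9°

sin θ₁/V₁ = sin θ₂/V₂ ⇒ sin θ₂ = 1834·sin 24.1°/4642 = 1834·0.4083/4642 = 0.1613.
θ₂ = arcsin 0.1613 = 9.28° from the normal.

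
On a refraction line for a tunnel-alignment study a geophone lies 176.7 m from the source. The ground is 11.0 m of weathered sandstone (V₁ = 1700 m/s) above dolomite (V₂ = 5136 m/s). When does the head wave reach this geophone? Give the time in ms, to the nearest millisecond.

θ_c = arcsin(V₁/V₂) = arcsin(1700/5136) = 19.33°, cos θ_c = 0.9436.
Intercept time tᵢ = 2h cos θ_c / V₁ = 2·11.0·0.9436/1700 = 0.01221 s.
t = x/V₂ + tᵢ = 176.7/5136 + 0.01221 = 0.04662 s.

47 ms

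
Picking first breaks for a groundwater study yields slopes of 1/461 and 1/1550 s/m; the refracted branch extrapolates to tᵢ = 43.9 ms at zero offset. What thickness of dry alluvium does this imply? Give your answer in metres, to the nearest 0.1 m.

10.6 m

h = tᵢ·V₁·V₂ / (2·√(V₂²−V₁²)).
√(V₂²−V₁²) = √(1550² − 461²) = 1479.9 m/s.
h = 0.0439 s × 461 × 1550 / (2 × 1479.9) = 10.60 m.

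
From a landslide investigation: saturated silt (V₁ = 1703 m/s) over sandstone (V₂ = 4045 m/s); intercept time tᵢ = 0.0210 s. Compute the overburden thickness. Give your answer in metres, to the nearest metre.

h = tᵢ·V₁·V₂ / (2·√(V₂²−V₁²)).
√(V₂²−V₁²) = √(4045² − 1703²) = 3669.0 m/s.
h = 0.021 s × 1703 × 4045 / (2 × 3669.0) = 19.71 m.

20 m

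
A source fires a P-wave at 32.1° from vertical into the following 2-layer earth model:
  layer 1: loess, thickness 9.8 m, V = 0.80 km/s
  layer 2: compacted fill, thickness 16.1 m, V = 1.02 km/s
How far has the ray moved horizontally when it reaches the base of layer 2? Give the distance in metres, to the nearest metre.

21 m

Ray parameter p = sin 32.1° / 0.80 km/s = 6.6425e-01 s/km.
Layer 1: θ = 32.10°; offset = 9.8·tan 32.10° = 6.148 m.
Layer 2: sin θ = p·1.02 = 0.6775 → θ = 42.65°; offset = 16.1·tan 42.65° = 14.831 m.
Σ offsets = 20.979 m.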